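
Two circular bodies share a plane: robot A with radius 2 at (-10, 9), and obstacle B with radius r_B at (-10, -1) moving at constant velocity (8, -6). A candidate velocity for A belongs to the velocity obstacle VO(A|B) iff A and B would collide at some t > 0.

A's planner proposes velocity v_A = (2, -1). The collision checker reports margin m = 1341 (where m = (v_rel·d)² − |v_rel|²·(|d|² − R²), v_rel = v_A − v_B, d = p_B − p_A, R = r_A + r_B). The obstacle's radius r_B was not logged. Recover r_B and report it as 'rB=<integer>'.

m = 1341
d = (0, -10);  v_rel = (-6, 5),  |v_rel|² = 61
v_rel×d = (-6)·(-10) − (5)·(0) = 60
since m = R²·61 − 60²:  R² = (3600 + 1341) / 61 = 81
R = √81 = 9  ⇒  r_B = 9 − 2 = 7

rB=7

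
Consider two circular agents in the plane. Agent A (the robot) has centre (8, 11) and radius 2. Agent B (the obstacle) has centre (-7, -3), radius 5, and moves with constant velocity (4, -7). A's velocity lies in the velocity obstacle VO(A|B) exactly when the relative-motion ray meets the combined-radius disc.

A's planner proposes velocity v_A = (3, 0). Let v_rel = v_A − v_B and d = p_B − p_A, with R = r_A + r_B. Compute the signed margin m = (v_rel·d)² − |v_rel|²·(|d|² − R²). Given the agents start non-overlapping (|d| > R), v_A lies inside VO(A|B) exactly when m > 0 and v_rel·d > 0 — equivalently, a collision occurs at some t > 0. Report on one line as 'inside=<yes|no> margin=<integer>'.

d = (-15, -14),  |d|² = 421;  R = 2+5 = 7,  c = 421−7² = 372
v_rel = (-1, 7),  |v_rel|² = 50;  v_rel·d = (-1)·(-15) + (7)·(-14) = -83
50·t² + 166·t + 372 = 0  ⇒  m = (-83)² − 50·372 = -11711
m = -11711 < 0,  v_rel·d = -83 < 0  ⇒  outside

inside=no margin=-11711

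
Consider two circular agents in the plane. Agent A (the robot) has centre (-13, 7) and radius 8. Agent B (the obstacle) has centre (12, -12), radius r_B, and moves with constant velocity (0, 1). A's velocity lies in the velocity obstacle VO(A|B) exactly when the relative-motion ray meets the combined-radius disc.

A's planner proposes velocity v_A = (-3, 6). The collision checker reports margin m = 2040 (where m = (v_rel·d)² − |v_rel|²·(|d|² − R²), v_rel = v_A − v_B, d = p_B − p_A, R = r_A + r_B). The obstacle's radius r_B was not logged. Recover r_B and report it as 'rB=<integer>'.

m = 2040
d = (25, -19);  v_rel = (-3, 5),  |v_rel|² = 34
v_rel×d = (-3)·(-19) − (5)·(25) = -68
since m = R²·34 − (-68)²:  R² = (4624 + 2040) / 34 = 196
R = √196 = 14  ⇒  r_B = 14 − 8 = 6

rB=6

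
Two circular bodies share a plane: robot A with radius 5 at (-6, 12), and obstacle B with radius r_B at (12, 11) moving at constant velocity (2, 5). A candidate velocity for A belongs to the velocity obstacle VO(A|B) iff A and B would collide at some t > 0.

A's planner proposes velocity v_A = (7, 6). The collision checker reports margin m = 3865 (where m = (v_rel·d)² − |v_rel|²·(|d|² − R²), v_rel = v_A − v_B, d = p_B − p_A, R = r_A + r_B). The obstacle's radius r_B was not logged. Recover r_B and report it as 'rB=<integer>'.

m = 3865
d = (18, -1);  v_rel = (5, 1),  |v_rel|² = 26
v_rel×d = (5)·(-1) − (1)·(18) = -23
since m = R²·26 − (-23)²:  R² = (529 + 3865) / 26 = 169
R = √169 = 13  ⇒  r_B = 13 − 5 = 8

rB=8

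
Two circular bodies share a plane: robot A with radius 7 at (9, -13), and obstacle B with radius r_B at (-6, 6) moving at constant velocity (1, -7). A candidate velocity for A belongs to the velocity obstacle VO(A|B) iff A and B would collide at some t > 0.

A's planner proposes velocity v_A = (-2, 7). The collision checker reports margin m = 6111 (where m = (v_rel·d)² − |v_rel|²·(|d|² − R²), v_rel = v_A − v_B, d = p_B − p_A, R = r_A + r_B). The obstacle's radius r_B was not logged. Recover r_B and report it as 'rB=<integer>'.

m = 6111
d = (-15, 19);  v_rel = (-3, 14),  |v_rel|² = 205
v_rel×d = (-3)·(19) − (14)·(-15) = 153
since m = R²·205 − 153²:  R² = (23409 + 6111) / 205 = 144
R = √144 = 12  ⇒  r_B = 12 − 7 = 5

rB=5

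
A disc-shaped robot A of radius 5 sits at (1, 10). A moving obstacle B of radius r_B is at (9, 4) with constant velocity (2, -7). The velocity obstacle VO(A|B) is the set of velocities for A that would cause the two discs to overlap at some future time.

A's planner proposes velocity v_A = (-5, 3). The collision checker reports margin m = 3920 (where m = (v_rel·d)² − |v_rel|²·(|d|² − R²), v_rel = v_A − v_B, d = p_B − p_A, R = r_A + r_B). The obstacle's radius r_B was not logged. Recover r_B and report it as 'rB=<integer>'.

m = 3920
d = (8, -6);  v_rel = (-7, 10),  |v_rel|² = 149
v_rel×d = (-7)·(-6) − (10)·(8) = -38
since m = R²·149 − (-38)²:  R² = (1444 + 3920) / 149 = 36
R = √36 = 6  ⇒  r_B = 6 − 5 = 1

rB=1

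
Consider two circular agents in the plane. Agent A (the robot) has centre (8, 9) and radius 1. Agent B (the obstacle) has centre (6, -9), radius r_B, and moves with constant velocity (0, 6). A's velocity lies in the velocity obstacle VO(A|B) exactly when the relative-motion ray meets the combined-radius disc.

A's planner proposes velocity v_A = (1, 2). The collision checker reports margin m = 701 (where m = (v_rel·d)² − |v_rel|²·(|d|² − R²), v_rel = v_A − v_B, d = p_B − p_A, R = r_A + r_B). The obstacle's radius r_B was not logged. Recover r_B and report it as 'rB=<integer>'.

m = 701
d = (-2, -18);  v_rel = (1, -4),  |v_rel|² = 17
v_rel×d = (1)·(-18) − (-4)·(-2) = -26
since m = R²·17 − (-26)²:  R² = (676 + 701) / 17 = 81
R = √81 = 9  ⇒  r_B = 9 − 1 = 8

rB=8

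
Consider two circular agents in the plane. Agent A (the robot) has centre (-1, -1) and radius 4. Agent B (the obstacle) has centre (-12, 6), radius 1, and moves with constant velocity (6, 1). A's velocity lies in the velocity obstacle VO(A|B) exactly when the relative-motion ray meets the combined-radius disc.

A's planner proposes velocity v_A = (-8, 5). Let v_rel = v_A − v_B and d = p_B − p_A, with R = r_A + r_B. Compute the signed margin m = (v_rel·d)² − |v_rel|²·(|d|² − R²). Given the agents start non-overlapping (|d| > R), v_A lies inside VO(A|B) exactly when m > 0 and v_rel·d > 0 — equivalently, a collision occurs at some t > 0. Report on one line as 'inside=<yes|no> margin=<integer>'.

d = (-11, 7),  |d|² = 170;  R = 4+1 = 5,  c = 170−5² = 145
v_rel = (-14, 4),  |v_rel|² = 212;  v_rel·d = (-14)·(-11) + (4)·(7) = 182
212·t² − 364·t + 145 = 0  ⇒  m = 182² − 212·145 = 2384
m = 2384 > 0,  v_rel·d = 182 > 0  ⇒  inside

inside=yes margin=2384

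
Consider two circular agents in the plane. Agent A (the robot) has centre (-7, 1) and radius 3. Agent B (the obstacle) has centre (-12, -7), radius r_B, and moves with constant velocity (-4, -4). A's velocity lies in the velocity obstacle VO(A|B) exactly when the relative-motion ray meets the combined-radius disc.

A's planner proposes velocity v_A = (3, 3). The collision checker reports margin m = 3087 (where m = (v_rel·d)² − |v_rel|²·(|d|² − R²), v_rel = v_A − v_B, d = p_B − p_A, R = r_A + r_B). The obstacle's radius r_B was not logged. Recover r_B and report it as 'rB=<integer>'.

m = 3087
d = (-5, -8);  v_rel = (7, 7),  |v_rel|² = 98
v_rel×d = (7)·(-8) − (7)·(-5) = -21
since m = R²·98 − (-21)²:  R² = (441 + 3087) / 98 = 36
R = √36 = 6  ⇒  r_B = 6 − 3 = 3

rB=3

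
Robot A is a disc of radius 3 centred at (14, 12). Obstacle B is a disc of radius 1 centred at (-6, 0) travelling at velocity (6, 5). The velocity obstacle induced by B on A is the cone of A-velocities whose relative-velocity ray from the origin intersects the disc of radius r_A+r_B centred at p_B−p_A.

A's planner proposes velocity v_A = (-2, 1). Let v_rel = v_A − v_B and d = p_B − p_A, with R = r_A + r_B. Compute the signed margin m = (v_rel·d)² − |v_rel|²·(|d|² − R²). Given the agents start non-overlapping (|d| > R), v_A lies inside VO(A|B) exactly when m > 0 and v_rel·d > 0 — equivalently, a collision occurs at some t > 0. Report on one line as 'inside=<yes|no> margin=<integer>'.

d = (-20, -12),  |d|² = 544;  R = 3+1 = 4,  c = 544−4² = 528
v_rel = (-8, -4),  |v_rel|² = 80;  v_rel·d = (-8)·(-20) + (-4)·(-12) = 208
80·t² − 416·t + 528 = 0  ⇒  m = 208² − 80·528 = 1024
m = 1024 > 0,  v_rel·d = 208 > 0  ⇒  inside

inside=yes margin=1024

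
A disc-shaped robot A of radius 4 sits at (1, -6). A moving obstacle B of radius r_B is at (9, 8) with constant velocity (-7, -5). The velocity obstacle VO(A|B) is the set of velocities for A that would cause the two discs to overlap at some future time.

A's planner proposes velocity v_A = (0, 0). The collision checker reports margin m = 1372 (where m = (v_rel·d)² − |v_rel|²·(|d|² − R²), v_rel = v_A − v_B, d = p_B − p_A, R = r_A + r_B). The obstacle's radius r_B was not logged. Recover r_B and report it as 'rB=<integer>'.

m = 1372
d = (8, 14);  v_rel = (7, 5),  |v_rel|² = 74
v_rel×d = (7)·(14) − (5)·(8) = 58
since m = R²·74 − 58²:  R² = (3364 + 1372) / 74 = 64
R = √64 = 8  ⇒  r_B = 8 − 4 = 4

rB=4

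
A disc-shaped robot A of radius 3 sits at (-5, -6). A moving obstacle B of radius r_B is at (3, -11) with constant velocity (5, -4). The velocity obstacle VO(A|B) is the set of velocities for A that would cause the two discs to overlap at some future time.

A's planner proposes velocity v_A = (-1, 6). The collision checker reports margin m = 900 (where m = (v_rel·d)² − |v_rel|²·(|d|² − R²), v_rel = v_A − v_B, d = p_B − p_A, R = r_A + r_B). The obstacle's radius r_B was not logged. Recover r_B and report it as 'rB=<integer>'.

m = 900
d = (8, -5);  v_rel = (-6, 10),  |v_rel|² = 136
v_rel×d = (-6)·(-5) − (10)·(8) = -50
since m = R²·136 − (-50)²:  R² = (2500 + 900) / 136 = 25
R = √25 = 5  ⇒  r_B = 5 − 3 = 2

rB=2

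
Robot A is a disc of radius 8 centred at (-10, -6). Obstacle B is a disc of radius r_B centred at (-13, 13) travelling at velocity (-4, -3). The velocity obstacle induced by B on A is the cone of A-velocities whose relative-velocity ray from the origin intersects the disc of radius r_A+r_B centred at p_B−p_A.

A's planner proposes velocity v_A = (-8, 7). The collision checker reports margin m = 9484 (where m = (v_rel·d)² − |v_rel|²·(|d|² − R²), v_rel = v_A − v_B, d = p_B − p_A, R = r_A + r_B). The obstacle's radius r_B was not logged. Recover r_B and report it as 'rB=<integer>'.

m = 9484
d = (-3, 19);  v_rel = (-4, 10),  |v_rel|² = 116
v_rel×d = (-4)·(19) − (10)·(-3) = -46
since m = R²·116 − (-46)²:  R² = (2116 + 9484) / 116 = 100
R = √100 = 10  ⇒  r_B = 10 − 8 = 2

rB=2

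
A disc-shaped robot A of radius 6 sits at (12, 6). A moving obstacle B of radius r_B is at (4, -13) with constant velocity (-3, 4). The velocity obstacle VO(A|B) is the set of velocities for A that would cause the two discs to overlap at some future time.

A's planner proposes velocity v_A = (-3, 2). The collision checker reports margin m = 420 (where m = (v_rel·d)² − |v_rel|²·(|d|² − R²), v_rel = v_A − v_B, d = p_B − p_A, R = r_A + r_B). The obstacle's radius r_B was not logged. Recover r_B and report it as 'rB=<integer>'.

m = 420
d = (-8, -19);  v_rel = (0, -2),  |v_rel|² = 4
v_rel×d = (0)·(-19) − (-2)·(-8) = -16
since m = R²·4 − (-16)²:  R² = (256 + 420) / 4 = 169
R = √169 = 13  ⇒  r_B = 13 − 6 = 7

rB=7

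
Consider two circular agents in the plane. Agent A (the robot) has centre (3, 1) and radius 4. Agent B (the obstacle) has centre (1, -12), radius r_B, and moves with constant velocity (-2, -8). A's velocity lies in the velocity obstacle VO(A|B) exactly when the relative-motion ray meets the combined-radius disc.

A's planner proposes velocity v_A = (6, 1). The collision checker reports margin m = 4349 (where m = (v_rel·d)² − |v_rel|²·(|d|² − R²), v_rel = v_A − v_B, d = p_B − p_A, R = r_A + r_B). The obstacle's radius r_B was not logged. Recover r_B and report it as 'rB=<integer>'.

m = 4349
d = (-2, -13);  v_rel = (8, 9),  |v_rel|² = 145
v_rel×d = (8)·(-13) − (9)·(-2) = -86
since m = R²·145 − (-86)²:  R² = (7396 + 4349) / 145 = 81
R = √81 = 9  ⇒  r_B = 9 − 4 = 5

rB=5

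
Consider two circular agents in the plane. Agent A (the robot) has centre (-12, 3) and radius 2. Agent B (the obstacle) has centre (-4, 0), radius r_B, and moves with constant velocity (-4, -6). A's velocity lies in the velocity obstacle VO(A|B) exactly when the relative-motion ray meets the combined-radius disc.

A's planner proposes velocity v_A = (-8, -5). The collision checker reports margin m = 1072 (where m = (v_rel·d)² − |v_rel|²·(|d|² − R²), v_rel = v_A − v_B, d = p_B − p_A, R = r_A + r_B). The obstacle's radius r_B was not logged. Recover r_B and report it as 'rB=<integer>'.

m = 1072
d = (8, -3);  v_rel = (-4, 1),  |v_rel|² = 17
v_rel×d = (-4)·(-3) − (1)·(8) = 4
since m = R²·17 − 4²:  R² = (16 + 1072) / 17 = 64
R = √64 = 8  ⇒  r_B = 8 − 2 = 6

rB=6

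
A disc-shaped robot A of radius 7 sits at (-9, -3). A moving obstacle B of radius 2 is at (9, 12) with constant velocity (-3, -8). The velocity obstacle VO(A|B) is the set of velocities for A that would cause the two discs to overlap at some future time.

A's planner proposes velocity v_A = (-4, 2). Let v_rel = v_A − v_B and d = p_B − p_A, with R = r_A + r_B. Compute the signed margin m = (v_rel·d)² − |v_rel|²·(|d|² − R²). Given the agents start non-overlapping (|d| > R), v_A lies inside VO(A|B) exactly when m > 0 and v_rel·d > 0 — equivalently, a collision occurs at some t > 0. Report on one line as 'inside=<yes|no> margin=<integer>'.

d = (18, 15),  |d|² = 549;  R = 7+2 = 9,  c = 549−9² = 468
v_rel = (-1, 10),  |v_rel|² = 101;  v_rel·d = (-1)·(18) + (10)·(15) = 132
101·t² − 264·t + 468 = 0  ⇒  m = 132² − 101·468 = -29844
m = -29844 < 0,  v_rel·d = 132 > 0  ⇒  outside

inside=no margin=-29844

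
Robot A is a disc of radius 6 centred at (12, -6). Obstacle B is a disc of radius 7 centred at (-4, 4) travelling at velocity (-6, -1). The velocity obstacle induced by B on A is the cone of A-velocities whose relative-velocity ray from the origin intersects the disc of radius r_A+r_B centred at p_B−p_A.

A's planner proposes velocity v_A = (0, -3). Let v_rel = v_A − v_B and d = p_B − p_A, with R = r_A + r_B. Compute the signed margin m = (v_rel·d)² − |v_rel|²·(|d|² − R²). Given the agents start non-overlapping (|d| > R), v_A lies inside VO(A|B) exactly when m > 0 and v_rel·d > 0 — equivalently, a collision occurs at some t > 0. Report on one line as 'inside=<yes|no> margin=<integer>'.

d = (-16, 10),  |d|² = 356;  R = 6+7 = 13,  c = 356−13² = 187
v_rel = (6, -2),  |v_rel|² = 40;  v_rel·d = (6)·(-16) + (-2)·(10) = -116
40·t² + 232·t + 187 = 0  ⇒  m = (-116)² − 40·187 = 5976
m = 5976 > 0,  v_rel·d = -116 < 0  ⇒  outside

inside=no margin=5976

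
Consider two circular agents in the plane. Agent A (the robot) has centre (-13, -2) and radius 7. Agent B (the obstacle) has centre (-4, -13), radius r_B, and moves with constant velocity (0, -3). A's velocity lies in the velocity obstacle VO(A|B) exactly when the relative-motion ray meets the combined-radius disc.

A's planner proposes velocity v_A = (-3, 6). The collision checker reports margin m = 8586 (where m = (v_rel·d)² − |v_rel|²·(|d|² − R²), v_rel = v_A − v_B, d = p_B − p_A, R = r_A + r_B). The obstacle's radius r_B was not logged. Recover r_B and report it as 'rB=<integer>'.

m = 8586
d = (9, -11);  v_rel = (-3, 9),  |v_rel|² = 90
v_rel×d = (-3)·(-11) − (9)·(9) = -48
since m = R²·90 − (-48)²:  R² = (2304 + 8586) / 90 = 121
R = √121 = 11  ⇒  r_B = 11 − 7 = 4

rB=4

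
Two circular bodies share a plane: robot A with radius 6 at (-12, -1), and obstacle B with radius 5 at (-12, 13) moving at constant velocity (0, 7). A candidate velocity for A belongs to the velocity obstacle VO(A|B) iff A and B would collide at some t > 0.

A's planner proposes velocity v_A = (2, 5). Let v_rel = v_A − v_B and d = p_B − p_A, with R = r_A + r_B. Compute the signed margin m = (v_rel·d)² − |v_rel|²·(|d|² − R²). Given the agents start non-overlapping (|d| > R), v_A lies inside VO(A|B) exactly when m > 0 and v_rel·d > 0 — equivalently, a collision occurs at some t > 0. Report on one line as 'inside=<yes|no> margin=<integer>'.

d = (0, 14),  |d|² = 196;  R = 6+5 = 11,  c = 196−11² = 75
v_rel = (2, -2),  |v_rel|² = 8;  v_rel·d = (2)·(0) + (-2)·(14) = -28
8·t² + 56·t + 75 = 0  ⇒  m = (-28)² − 8·75 = 184
m = 184 > 0,  v_rel·d = -28 < 0  ⇒  outside

inside=no margin=184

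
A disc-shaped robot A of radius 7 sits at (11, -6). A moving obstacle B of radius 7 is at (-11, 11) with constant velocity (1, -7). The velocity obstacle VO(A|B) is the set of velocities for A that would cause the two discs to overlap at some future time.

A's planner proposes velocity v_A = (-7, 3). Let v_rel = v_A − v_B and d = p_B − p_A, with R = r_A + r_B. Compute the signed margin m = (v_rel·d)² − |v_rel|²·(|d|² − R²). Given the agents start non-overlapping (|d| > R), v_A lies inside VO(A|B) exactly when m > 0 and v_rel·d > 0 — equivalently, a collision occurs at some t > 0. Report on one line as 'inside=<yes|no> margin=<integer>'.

d = (-22, 17),  |d|² = 773;  R = 7+7 = 14,  c = 773−14² = 577
v_rel = (-8, 10),  |v_rel|² = 164;  v_rel·d = (-8)·(-22) + (10)·(17) = 346
164·t² − 692·t + 577 = 0  ⇒  m = 346² − 164·577 = 25088
m = 25088 > 0,  v_rel·d = 346 > 0  ⇒  inside

inside=yes margin=25088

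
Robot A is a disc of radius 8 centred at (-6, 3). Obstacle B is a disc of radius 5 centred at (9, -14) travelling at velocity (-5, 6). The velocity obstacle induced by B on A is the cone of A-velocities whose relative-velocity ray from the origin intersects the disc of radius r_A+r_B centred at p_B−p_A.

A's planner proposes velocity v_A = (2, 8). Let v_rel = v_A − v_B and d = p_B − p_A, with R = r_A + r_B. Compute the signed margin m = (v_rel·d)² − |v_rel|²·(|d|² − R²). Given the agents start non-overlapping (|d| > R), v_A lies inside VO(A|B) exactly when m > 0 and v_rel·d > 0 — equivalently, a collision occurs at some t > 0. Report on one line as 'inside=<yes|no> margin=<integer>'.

d = (15, -17),  |d|² = 514;  R = 8+5 = 13,  c = 514−13² = 345
v_rel = (7, 2),  |v_rel|² = 53;  v_rel·d = (7)·(15) + (2)·(-17) = 71
53·t² − 142·t + 345 = 0  ⇒  m = 71² − 53·345 = -13244
m = -13244 < 0,  v_rel·d = 71 > 0  ⇒  outside

inside=no margin=-13244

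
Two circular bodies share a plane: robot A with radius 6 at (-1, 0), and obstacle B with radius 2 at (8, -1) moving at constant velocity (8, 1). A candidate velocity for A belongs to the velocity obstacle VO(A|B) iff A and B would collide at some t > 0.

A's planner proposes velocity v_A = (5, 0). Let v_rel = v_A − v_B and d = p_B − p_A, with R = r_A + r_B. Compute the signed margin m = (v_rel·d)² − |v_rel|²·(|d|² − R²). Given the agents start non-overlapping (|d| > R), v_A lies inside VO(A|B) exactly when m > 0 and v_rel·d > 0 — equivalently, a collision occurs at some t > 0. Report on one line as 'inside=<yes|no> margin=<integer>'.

d = (9, -1),  |d|² = 82;  R = 6+2 = 8,  c = 82−8² = 18
v_rel = (-3, -1),  |v_rel|² = 10;  v_rel·d = (-3)·(9) + (-1)·(-1) = -26
10·t² + 52·t + 18 = 0  ⇒  m = (-26)² − 10·18 = 496
m = 496 > 0,  v_rel·d = -26 < 0  ⇒  outside

inside=no margin=496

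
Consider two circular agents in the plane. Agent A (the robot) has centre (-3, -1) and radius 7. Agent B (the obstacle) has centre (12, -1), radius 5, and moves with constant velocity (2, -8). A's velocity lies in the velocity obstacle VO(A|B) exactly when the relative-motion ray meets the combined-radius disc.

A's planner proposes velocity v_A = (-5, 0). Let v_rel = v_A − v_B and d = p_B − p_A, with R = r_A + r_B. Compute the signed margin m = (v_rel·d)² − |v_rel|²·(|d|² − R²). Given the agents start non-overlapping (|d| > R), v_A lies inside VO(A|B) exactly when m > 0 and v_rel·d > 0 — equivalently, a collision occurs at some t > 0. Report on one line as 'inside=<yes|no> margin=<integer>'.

d = (15, 0),  |d|² = 225;  R = 7+5 = 12,  c = 225−12² = 81
v_rel = (-7, 8),  |v_rel|² = 113;  v_rel·d = (-7)·(15) + (8)·(0) = -105
113·t² + 210·t + 81 = 0  ⇒  m = (-105)² − 113·81 = 1872
m = 1872 > 0,  v_rel·d = -105 < 0  ⇒  outside

inside=no margin=1872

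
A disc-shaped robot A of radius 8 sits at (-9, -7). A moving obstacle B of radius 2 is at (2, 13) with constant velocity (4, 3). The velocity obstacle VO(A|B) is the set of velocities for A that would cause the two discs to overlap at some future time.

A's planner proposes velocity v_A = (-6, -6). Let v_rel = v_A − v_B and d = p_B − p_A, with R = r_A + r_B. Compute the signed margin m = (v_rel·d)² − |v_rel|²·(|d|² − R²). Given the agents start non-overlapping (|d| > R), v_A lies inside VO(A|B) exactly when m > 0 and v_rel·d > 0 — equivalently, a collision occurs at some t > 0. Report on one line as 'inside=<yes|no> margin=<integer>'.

d = (11, 20),  |d|² = 521;  R = 8+2 = 10,  c = 521−10² = 421
v_rel = (-10, -9),  |v_rel|² = 181;  v_rel·d = (-10)·(11) + (-9)·(20) = -290
181·t² + 580·t + 421 = 0  ⇒  m = (-290)² − 181·421 = 7899
m = 7899 > 0,  v_rel·d = -290 < 0  ⇒  outside

inside=no margin=7899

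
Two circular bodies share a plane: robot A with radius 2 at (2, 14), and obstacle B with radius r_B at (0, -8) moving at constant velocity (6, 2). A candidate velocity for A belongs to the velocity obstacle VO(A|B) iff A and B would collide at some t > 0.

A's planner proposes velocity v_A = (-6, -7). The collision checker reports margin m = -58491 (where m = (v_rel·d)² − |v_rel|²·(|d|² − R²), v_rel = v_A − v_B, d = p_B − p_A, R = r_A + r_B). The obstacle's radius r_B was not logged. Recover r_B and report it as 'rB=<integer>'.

m = -58491
d = (-2, -22);  v_rel = (-12, -9),  |v_rel|² = 225
v_rel×d = (-12)·(-22) − (-9)·(-2) = 246
since m = R²·225 − 246²:  R² = (60516 + -58491) / 225 = 9
R = √9 = 3  ⇒  r_B = 3 − 2 = 1

rB=1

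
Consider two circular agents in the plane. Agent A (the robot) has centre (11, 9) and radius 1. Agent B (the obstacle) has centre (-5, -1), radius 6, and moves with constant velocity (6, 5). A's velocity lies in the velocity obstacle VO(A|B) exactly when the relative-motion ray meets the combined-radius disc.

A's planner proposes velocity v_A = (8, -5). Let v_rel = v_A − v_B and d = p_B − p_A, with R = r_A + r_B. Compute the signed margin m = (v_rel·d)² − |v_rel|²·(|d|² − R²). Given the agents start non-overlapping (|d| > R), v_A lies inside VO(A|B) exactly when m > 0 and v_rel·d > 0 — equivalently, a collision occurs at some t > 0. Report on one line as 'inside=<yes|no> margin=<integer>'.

d = (-16, -10),  |d|² = 356;  R = 1+6 = 7,  c = 356−7² = 307
v_rel = (2, -10),  |v_rel|² = 104;  v_rel·d = (2)·(-16) + (-10)·(-10) = 68
104·t² − 136·t + 307 = 0  ⇒  m = 68² − 104·307 = -27304
m = -27304 < 0,  v_rel·d = 68 > 0  ⇒  outside

inside=no margin=-27304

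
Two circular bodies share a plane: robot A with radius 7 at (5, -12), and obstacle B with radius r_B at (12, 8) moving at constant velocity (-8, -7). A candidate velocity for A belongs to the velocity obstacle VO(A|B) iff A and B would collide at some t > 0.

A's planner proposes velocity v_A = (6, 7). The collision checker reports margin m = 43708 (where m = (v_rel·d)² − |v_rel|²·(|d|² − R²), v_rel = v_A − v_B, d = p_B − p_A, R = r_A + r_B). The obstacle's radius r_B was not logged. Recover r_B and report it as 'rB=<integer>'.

m = 43708
d = (7, 20);  v_rel = (14, 14),  |v_rel|² = 392
v_rel×d = (14)·(20) − (14)·(7) = 182
since m = R²·392 − 182²:  R² = (33124 + 43708) / 392 = 196
R = √196 = 14  ⇒  r_B = 14 − 7 = 7

rB=7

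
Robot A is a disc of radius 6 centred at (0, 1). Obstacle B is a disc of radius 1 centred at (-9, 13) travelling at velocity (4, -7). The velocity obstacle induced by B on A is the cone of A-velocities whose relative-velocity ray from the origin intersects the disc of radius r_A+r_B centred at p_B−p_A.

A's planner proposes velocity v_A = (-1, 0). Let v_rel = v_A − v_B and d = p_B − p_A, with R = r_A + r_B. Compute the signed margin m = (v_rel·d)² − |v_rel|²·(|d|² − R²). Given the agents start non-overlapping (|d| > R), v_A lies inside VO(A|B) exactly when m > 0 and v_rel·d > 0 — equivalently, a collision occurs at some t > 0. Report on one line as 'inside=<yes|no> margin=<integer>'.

d = (-9, 12),  |d|² = 225;  R = 6+1 = 7,  c = 225−7² = 176
v_rel = (-5, 7),  |v_rel|² = 74;  v_rel·d = (-5)·(-9) + (7)·(12) = 129
74·t² − 258·t + 176 = 0  ⇒  m = 129² − 74·176 = 3617
m = 3617 > 0,  v_rel·d = 129 > 0  ⇒  inside

inside=yes margin=3617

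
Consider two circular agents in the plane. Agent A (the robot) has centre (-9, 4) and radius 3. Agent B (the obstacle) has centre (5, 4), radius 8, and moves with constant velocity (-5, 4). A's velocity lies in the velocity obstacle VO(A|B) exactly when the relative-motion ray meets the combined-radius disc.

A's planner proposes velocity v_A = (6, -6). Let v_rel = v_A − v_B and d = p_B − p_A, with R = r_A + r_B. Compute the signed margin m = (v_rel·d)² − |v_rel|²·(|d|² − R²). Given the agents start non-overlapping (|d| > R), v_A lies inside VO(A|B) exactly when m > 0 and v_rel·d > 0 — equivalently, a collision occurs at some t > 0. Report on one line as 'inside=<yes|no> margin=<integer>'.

d = (14, 0),  |d|² = 196;  R = 3+8 = 11,  c = 196−11² = 75
v_rel = (11, -10),  |v_rel|² = 221;  v_rel·d = (11)·(14) + (-10)·(0) = 154
221·t² − 308·t + 75 = 0  ⇒  m = 154² − 221·75 = 7141
m = 7141 > 0,  v_rel·d = 154 > 0  ⇒  inside

inside=yes margin=7141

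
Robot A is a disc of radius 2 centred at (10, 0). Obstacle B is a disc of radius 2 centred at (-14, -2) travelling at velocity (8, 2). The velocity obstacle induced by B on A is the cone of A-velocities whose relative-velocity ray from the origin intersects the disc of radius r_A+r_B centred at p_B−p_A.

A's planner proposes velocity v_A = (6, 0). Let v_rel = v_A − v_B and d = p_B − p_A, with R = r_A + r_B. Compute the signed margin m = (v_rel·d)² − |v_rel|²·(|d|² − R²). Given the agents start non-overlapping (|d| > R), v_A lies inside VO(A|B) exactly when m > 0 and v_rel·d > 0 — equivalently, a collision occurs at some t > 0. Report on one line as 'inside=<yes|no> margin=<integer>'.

d = (-24, -2),  |d|² = 580;  R = 2+2 = 4,  c = 580−4² = 564
v_rel = (-2, -2),  |v_rel|² = 8;  v_rel·d = (-2)·(-24) + (-2)·(-2) = 52
8·t² − 104·t + 564 = 0  ⇒  m = 52² − 8·564 = -1808
m = -1808 < 0,  v_rel·d = 52 > 0  ⇒  outside

inside=no margin=-1808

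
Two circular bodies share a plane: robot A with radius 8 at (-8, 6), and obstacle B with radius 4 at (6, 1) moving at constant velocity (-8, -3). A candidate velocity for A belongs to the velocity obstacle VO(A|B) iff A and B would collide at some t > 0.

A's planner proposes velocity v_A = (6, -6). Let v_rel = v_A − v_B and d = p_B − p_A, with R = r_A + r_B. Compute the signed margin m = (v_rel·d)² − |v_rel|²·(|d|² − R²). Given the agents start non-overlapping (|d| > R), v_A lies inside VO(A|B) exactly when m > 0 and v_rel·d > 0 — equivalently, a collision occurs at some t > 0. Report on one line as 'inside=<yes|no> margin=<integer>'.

d = (14, -5),  |d|² = 221;  R = 8+4 = 12,  c = 221−12² = 77
v_rel = (14, -3),  |v_rel|² = 205;  v_rel·d = (14)·(14) + (-3)·(-5) = 211
205·t² − 422·t + 77 = 0  ⇒  m = 211² − 205·77 = 28736
m = 28736 > 0,  v_rel·d = 211 > 0  ⇒  inside

inside=yes margin=28736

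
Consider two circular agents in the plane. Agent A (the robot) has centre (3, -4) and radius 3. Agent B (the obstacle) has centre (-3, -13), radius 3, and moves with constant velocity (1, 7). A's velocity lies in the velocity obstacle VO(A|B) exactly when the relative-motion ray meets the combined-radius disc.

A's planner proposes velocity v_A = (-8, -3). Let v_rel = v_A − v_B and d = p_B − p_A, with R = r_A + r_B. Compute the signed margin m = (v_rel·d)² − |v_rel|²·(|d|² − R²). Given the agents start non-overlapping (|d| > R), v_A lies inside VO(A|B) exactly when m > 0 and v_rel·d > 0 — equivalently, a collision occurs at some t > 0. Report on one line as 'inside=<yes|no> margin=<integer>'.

d = (-6, -9),  |d|² = 117;  R = 3+3 = 6,  c = 117−6² = 81
v_rel = (-9, -10),  |v_rel|² = 181;  v_rel·d = (-9)·(-6) + (-10)·(-9) = 144
181·t² − 288·t + 81 = 0  ⇒  m = 144² − 181·81 = 6075
m = 6075 > 0,  v_rel·d = 144 > 0  ⇒  inside

inside=yes margin=6075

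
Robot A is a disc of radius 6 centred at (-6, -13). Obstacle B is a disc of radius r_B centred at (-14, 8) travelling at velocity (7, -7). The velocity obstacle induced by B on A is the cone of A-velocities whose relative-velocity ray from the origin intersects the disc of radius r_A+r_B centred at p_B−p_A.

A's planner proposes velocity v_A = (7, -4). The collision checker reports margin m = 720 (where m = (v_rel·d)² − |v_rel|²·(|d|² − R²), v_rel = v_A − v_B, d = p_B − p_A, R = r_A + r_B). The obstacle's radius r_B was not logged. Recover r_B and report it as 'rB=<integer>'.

m = 720
d = (-8, 21);  v_rel = (0, 3),  |v_rel|² = 9
v_rel×d = (0)·(21) − (3)·(-8) = 24
since m = R²·9 − 24²:  R² = (576 + 720) / 9 = 144
R = √144 = 12  ⇒  r_B = 12 − 6 = 6

rB=6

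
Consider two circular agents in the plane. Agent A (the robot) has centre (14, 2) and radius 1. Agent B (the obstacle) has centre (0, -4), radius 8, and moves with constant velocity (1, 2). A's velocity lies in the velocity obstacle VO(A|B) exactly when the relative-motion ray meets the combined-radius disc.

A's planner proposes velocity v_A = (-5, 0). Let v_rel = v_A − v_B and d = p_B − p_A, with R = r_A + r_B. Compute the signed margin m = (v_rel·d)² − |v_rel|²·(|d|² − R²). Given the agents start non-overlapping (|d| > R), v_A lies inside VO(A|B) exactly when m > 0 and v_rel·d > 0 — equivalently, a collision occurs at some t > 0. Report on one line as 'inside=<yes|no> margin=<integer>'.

d = (-14, -6),  |d|² = 232;  R = 1+8 = 9,  c = 232−9² = 151
v_rel = (-6, -2),  |v_rel|² = 40;  v_rel·d = (-6)·(-14) + (-2)·(-6) = 96
40·t² − 192·t + 151 = 0  ⇒  m = 96² − 40·151 = 3176
m = 3176 > 0,  v_rel·d = 96 > 0  ⇒  inside

inside=yes margin=3176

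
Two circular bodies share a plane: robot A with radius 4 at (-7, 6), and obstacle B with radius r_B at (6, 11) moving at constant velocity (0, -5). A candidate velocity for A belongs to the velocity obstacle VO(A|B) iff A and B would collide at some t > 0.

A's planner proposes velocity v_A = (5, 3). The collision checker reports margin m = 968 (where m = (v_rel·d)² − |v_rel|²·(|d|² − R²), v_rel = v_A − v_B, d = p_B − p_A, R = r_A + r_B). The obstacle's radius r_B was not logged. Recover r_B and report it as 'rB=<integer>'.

m = 968
d = (13, 5);  v_rel = (5, 8),  |v_rel|² = 89
v_rel×d = (5)·(5) − (8)·(13) = -79
since m = R²·89 − (-79)²:  R² = (6241 + 968) / 89 = 81
R = √81 = 9  ⇒  r_B = 9 − 4 = 5

rB=5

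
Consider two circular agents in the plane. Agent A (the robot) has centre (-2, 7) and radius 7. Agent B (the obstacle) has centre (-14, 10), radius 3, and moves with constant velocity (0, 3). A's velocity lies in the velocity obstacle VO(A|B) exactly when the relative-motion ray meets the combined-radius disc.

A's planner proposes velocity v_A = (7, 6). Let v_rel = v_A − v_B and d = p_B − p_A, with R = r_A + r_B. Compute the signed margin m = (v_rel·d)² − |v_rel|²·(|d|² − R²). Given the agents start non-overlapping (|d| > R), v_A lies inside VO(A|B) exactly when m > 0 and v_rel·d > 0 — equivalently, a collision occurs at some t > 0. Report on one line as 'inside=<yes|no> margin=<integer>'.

d = (-12, 3),  |d|² = 153;  R = 7+3 = 10,  c = 153−10² = 53
v_rel = (7, 3),  |v_rel|² = 58;  v_rel·d = (7)·(-12) + (3)·(3) = -75
58·t² + 150·t + 53 = 0  ⇒  m = (-75)² − 58·53 = 2551
m = 2551 > 0,  v_rel·d = -75 < 0  ⇒  outside

inside=no margin=2551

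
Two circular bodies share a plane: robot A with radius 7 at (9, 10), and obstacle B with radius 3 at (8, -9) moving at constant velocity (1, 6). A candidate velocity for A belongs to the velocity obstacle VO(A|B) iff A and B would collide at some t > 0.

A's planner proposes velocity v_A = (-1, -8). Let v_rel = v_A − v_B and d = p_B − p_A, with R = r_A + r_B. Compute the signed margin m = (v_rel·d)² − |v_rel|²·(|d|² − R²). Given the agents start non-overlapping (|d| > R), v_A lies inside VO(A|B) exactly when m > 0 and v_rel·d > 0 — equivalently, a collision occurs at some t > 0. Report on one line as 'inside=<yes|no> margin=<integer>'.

d = (-1, -19),  |d|² = 362;  R = 7+3 = 10,  c = 362−10² = 262
v_rel = (-2, -14),  |v_rel|² = 200;  v_rel·d = (-2)·(-1) + (-14)·(-19) = 268
200·t² − 536·t + 262 = 0  ⇒  m = 268² − 200·262 = 19424
m = 19424 > 0,  v_rel·d = 268 > 0  ⇒  inside

inside=yes margin=19424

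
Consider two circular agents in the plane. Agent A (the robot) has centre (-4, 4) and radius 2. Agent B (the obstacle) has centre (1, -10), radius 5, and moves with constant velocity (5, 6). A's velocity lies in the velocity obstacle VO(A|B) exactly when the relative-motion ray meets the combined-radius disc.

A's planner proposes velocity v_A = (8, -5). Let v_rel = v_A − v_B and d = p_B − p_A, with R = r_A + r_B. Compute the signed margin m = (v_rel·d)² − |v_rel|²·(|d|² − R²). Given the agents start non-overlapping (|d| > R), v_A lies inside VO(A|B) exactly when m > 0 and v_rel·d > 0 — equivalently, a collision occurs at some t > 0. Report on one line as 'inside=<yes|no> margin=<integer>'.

d = (5, -14),  |d|² = 221;  R = 2+5 = 7,  c = 221−7² = 172
v_rel = (3, -11),  |v_rel|² = 130;  v_rel·d = (3)·(5) + (-11)·(-14) = 169
130·t² − 338·t + 172 = 0  ⇒  m = 169² − 130·172 = 6201
m = 6201 > 0,  v_rel·d = 169 > 0  ⇒  inside

inside=yes margin=6201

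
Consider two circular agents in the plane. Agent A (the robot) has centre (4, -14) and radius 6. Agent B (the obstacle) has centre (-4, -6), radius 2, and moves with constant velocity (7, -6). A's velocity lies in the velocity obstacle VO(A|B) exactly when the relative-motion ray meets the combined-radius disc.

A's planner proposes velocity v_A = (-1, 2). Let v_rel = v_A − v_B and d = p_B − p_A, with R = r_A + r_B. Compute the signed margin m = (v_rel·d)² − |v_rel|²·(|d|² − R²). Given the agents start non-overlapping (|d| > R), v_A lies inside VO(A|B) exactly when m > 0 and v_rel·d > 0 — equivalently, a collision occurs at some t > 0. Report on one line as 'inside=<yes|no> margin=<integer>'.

d = (-8, 8),  |d|² = 128;  R = 6+2 = 8,  c = 128−8² = 64
v_rel = (-8, 8),  |v_rel|² = 128;  v_rel·d = (-8)·(-8) + (8)·(8) = 128
128·t² − 256·t + 64 = 0  ⇒  m = 128² − 128·64 = 8192
m = 8192 > 0,  v_rel·d = 128 > 0  ⇒  inside

inside=yes margin=8192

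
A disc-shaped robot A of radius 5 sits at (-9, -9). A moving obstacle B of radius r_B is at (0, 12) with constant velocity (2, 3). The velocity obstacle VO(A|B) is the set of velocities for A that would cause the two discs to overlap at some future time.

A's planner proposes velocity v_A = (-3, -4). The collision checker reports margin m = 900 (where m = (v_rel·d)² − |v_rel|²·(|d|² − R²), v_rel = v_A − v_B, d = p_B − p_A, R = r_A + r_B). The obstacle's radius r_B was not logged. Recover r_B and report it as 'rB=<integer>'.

m = 900
d = (9, 21);  v_rel = (-5, -7),  |v_rel|² = 74
v_rel×d = (-5)·(21) − (-7)·(9) = -42
since m = R²·74 − (-42)²:  R² = (1764 + 900) / 74 = 36
R = √36 = 6  ⇒  r_B = 6 − 5 = 1

rB=1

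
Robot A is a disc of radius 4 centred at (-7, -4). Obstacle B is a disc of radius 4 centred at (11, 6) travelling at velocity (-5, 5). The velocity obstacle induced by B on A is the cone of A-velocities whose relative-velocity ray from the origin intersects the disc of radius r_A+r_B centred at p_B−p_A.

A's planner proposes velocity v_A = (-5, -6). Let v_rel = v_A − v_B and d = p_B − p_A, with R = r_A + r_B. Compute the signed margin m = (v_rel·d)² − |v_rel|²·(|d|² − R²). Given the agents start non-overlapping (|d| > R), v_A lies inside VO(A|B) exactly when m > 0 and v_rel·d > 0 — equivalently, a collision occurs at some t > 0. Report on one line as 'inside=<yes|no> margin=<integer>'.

d = (18, 10),  |d|² = 424;  R = 4+4 = 8,  c = 424−8² = 360
v_rel = (0, -11),  |v_rel|² = 121;  v_rel·d = (0)·(18) + (-11)·(10) = -110
121·t² + 220·t + 360 = 0  ⇒  m = (-110)² − 121·360 = -31460
m = -31460 < 0,  v_rel·d = -110 < 0  ⇒  outside

inside=no margin=-31460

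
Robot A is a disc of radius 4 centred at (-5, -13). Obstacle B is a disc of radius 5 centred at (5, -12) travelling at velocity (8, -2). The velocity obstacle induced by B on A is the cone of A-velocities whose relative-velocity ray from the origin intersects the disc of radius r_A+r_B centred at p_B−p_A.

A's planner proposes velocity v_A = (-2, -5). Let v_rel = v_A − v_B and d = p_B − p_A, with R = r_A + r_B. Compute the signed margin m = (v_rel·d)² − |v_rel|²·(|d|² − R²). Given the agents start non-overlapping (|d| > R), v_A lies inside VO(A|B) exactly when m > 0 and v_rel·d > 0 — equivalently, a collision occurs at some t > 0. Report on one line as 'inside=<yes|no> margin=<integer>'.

d = (10, 1),  |d|² = 101;  R = 4+5 = 9,  c = 101−9² = 20
v_rel = (-10, -3),  |v_rel|² = 109;  v_rel·d = (-10)·(10) + (-3)·(1) = -103
109·t² + 206·t + 20 = 0  ⇒  m = (-103)² − 109·20 = 8429
m = 8429 > 0,  v_rel·d = -103 < 0  ⇒  outside

inside=no margin=8429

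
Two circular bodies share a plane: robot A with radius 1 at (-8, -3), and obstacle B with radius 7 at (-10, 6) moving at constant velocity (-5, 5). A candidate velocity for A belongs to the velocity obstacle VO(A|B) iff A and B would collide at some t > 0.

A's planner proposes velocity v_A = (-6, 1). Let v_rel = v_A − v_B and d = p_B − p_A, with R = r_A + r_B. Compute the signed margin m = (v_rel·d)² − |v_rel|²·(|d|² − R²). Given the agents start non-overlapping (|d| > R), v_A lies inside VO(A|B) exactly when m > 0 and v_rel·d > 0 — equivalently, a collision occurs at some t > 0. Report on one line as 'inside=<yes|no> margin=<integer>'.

d = (-2, 9),  |d|² = 85;  R = 1+7 = 8,  c = 85−8² = 21
v_rel = (-1, -4),  |v_rel|² = 17;  v_rel·d = (-1)·(-2) + (-4)·(9) = -34
17·t² + 68·t + 21 = 0  ⇒  m = (-34)² − 17·21 = 799
m = 799 > 0,  v_rel·d = -34 < 0  ⇒  outside

inside=no margin=799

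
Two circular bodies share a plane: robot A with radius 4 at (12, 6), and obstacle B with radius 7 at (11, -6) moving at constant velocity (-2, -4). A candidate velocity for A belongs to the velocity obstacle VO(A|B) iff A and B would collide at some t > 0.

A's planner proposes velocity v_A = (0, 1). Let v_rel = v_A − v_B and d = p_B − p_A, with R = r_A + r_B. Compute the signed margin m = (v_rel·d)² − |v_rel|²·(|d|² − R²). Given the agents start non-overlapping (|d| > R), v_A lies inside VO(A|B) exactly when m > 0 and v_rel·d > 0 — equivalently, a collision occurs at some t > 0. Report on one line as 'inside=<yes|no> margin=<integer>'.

d = (-1, -12),  |d|² = 145;  R = 4+7 = 11,  c = 145−11² = 24
v_rel = (2, 5),  |v_rel|² = 29;  v_rel·d = (2)·(-1) + (5)·(-12) = -62
29·t² + 124·t + 24 = 0  ⇒  m = (-62)² − 29·24 = 3148
m = 3148 > 0,  v_rel·d = -62 < 0  ⇒  outside

inside=no margin=3148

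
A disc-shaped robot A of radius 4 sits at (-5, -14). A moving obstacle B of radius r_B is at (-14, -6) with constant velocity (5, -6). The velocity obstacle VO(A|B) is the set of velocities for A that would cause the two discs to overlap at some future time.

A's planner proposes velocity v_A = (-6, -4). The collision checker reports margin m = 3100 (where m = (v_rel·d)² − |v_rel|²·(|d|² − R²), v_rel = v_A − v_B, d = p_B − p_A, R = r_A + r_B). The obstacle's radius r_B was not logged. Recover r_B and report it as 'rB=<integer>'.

m = 3100
d = (-9, 8);  v_rel = (-11, 2),  |v_rel|² = 125
v_rel×d = (-11)·(8) − (2)·(-9) = -70
since m = R²·125 − (-70)²:  R² = (4900 + 3100) / 125 = 64
R = √64 = 8  ⇒  r_B = 8 − 4 = 4

rB=4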